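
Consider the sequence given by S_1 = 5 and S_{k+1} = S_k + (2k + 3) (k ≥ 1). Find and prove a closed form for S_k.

Claim: S_k = k^2 + 2k + 2.

Base case: S_1 = 5, and 1^2 + 2·1 + 2 = 5.
Assume S_r = r^2 + 2r + 2.
Then S_{r+1} = S_r + (2r + 3) = (r^2 + 2r + 2) + (2r + 3) = r^2 + 4r + 5,
and (r+1)^2 + 2·(r+1) + 2 = r^2 + 4r + 5.
This completes the inductive step, so S_k = k^2 + 2k + 2 for all k ≥ 1.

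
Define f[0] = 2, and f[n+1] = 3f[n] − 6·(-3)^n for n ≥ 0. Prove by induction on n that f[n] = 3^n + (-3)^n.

Base case: f[0] = 2, and 3^0 + (-3)^0 = 1 + 1 = 2.
Assume f[j] = 3^j + (-3)^j for some j ≥ 0.
Then f[j+1] = 3f[j] − 6·(-3)^j = 3·(3^j + (-3)^j) − 6·(-3)^j = 3^{j+1} + 3·(-3)^j − 6·(-3)^j = 3^{j+1} − 3·(-3)^j = 3^{j+1} + (-3)^{j+1}.
So the formula holds for j+1, and by induction f[n] = 3^n + (-3)^n for all n ≥ 0.

f[n] = 3^n + (-3)^n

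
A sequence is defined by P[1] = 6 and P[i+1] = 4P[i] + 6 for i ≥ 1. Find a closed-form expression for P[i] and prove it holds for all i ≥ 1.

Claim: P[i] = 2·4^i − 2.

Base case: P[1] = 6, and 2·4^1 − 2 = 8 − 2 = 6.
Assume P[r] = 2·4^r − 2 for some r ≥ 1.
Then P[r+1] = 4P[r] + 6 = 4·(2·4^r − 2) + 6 = 8·4^r − 8 + 6 = 2·4^{r+1} − 2.
So the formula holds for r+1, and by induction P[i] = 2·4^i − 2 for all i ≥ 1.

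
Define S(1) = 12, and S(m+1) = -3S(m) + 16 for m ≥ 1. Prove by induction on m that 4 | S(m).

Base case: S(1) = 12 = 4·3, so 4 | S(1).
Assume 4 | S(j), so S(j) = 4t for some integer t.
Then S(j+1) = -3S(j) + 16 = -3·(4t) + 16 = 4(-3t + 4), so 4 | S(j+1).
So the property holds for j+1, and by induction 4 | S(m) for all m ≥ 1.

4 | S(m)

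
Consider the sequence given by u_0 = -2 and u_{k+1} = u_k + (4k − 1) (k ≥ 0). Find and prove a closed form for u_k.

Claim: u_k = 2k^2 − 3k − 2.

Base case: u_0 = -2, and 2·0^2 − 3·0 − 2 = -2.
Assume u_r = 2r^2 − 3r − 2.
Then u_{r+1} = u_r + (4r − 1) = (2r^2 − 3r − 2) + (4r − 1) = 2r^2 + r − 3,
and 2·(r+1)^2 − 3·(r+1) − 2 = 2r^2 + r − 3.
Hence u_k = 2k^2 − 3k − 2 for every k ≥ 0, by induction.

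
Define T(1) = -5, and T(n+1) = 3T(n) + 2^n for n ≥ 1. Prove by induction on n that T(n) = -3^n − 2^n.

Base case: T(1) = -5, and -3^1 − 2^1 = -3 − 2 = -5.
Assume T(m) = -3^m − 2^m for some m ≥ 1.
Then T(m+1) = 3T(m) + 2^m = 3·(-3^m − 2^m) + 2^m = -3^{m+1} − 3·2^m + 2^m = -3^{m+1} − 2·2^m = -3^{m+1} − 2^{m+1}.
This completes the inductive step, so T(n) = -3^n − 2^n for all n ≥ 1.

T(n) = -3^n − 2^n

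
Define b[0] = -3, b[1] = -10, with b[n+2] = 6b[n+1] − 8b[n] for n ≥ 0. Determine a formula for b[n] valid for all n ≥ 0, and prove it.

Claim: b[n] = -2^n − 2·4^n.

Base cases: b[0] = -3 and -2^0 − 2·4^0 = -3; b[1] = -10 and -2^1 − 2·4^1 = -10.
Assume b[j] = -2^j − 2·4^j for all 0 ≤ j ≤ r, where r ≥ 1.
Then b[r+1] = 6b[r] − 8b[r−1] = 6·(-2^r − 2·4^r) − 8·(-2^{r−1} − 2·4^{r−1}) = -(6·2 − 8)2^{r−1} − 2·(6·4 − 8)4^{r−1} = -4·2^{r−1} − 32·4^{r−1} = -2^{r+1} − 2·4^{r+1}.
This completes the inductive step, so b[n] = -2^n − 2·4^n for all n ≥ 0.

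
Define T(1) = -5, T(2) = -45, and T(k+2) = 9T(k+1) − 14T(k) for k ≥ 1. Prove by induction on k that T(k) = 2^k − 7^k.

Base cases: T(1) = -5 and 2^1 − 7^1 = -5; T(2) = -45 and 2^2 − 7^2 = -45.
Assume T(i) = 2^i − 7^i for all 1 ≤ i ≤ j, where j ≥ 2.
Then T(j+1) = 9T(j) − 14T(j−1) = 9·(2^j − 7^j) − 14·(2^{j−1} − 7^{j−1}) = (9·2 − 14)2^{j−1} − (9·7 − 14)7^{j−1} = 4·2^{j−1} − 49·7^{j−1} = 2^{j+1} − 7^{j+1}.
Hence T(k) = 2^k − 7^k for every k ≥ 1, by strong induction.

T(k) = 2^k − 7^k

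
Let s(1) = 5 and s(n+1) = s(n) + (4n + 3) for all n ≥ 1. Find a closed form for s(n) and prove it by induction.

Claim: s(n) = 2n^2 + n + 2.

Base case: s(1) = 5, and 2·1^2 + 1 + 2 = 5.
Assume s(j) = 2j^2 + j + 2.
Then s(j+1) = s(j) + (4j + 3) = (2j^2 + j + 2) + (4j + 3) = 2j^2 + 5j + 5,
and 2·(j+1)^2 + (j+1) + 2 = 2j^2 + 5j + 5.
Hence s(n) = 2n^2 + n + 2 for every n ≥ 1, by induction.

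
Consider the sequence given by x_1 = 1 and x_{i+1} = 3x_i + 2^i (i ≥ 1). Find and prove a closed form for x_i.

Claim: x_i = 3^i − 2^i.

Base case: x_1 = 1, and 3^1 − 2^1 = 3 − 2 = 1.
Assume x_m = 3^m − 2^m for some m ≥ 1.
Then x_{m+1} = 3x_m + 2^m = 3·(3^m − 2^m) + 2^m = 3^{m+1} − 3·2^m + 2^m = 3^{m+1} − 2·2^m = 3^{m+1} − 2^{m+1}.
Hence x_i = 3^i − 2^i for every i ≥ 1, by induction.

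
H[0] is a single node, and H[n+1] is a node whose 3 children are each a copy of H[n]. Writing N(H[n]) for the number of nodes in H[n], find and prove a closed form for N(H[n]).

Claim: N(H[n]) = (3^{n+1} − 1)/2.

Base case: N(H[0]) = 1, and (3^{0+1} − 1)/2 = 1.
Assume N(H[r]) = (3^{r+1} − 1)/2.
Then N(H[r+1]) = 1 + 3N(H[r]) = 1 + 3·(3^{r+1} − 1)/2 = 1 + (3^{r+2} − 3)/2 = (2 + 3^{r+2} − 3)/2 = (3^{r+2} − 1)/2.
So the formula holds for r+1, and by induction N(H[n]) = (3^{n+1} − 1)/2 for all n ≥ 0.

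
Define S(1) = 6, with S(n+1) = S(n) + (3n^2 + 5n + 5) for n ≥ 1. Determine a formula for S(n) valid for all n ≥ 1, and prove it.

Claim: S(n) = n^3 + n^2 + 3n + 1.

Base case: S(1) = 6, and 1^3 + 1^2 + 3·1 + 1 = 6.
Assume S(k) = k^3 + k^2 + 3k + 1.
Then S(k+1) = S(k) + (3k^2 + 5k + 5) = (k^3 + k^2 + 3k + 1) + (3k^2 + 5k + 5) = k^3 + 4k^2 + 8k + 6,
and (k+1)^3 + (k+1)^2 + 3·(k+1) + 1 = k^3 + 4k^2 + 8k + 6.
Hence S(n) = n^3 + n^2 + 3n + 1 for every n ≥ 1, by induction.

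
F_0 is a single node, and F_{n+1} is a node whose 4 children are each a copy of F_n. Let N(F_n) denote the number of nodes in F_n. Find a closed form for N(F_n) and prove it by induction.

Claim: N(F_n) = (4^{n+1} − 1)/3.

Base case: N(F_0) = 1, and (4^{0+1} − 1)/3 = 1.
Assume N(F_m) = (4^{m+1} − 1)/3.
Then N(F_{m+1}) = 1 + 4N(F_m) = 1 + 4·(4^{m+1} − 1)/3 = 1 + (4^{m+2} − 4)/3 = (3 + 4^{m+2} − 4)/3 = (4^{m+2} − 1)/3.
Hence N(F_n) = (4^{n+1} − 1)/3 for every n ≥ 0, by induction.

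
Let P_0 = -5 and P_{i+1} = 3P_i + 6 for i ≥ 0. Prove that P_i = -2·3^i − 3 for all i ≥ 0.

Base case: P_0 = -5, and -2·3^0 − 3 = -2 − 3 = -5.
Assume P_j = -2·3^j − 3 for some j ≥ 0.
Then P_{j+1} = 3P_j + 6 = 3·(-2·3^j − 3) + 6 = -6·3^j − 9 + 6 = -2·3^{j+1} − 3.
So the formula holds for j+1, and by induction P_i = -2·3^i − 3 for all i ≥ 0.

P_i = -2·3^i − 3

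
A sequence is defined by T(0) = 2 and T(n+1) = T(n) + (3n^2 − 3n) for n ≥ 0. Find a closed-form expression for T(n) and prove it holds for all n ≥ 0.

Claim: T(n) = n^3 − 3n^2 + 2n + 2.

Base case: T(0) = 2, and 0^3 − 3·0^2 + 2·0 + 2 = 2.
Assume T(j) = j^3 − 3j^2 + 2j + 2.
Then T(j+1) = T(j) + (3j^2 − 3j) = (j^3 − 3j^2 + 2j + 2) + (3j^2 − 3j) = j^3 − j + 2,
and (j+1)^3 − 3·(j+1)^2 + 2·(j+1) + 2 = j^3 − j + 2.
This completes the inductive step, so T(n) = n^3 − 3n^2 + 2n + 2 for all n ≥ 0.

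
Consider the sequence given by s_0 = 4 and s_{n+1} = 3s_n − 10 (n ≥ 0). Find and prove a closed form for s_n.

Claim: s_n = -3^n + 5.

Base case: s_0 = 4, and -3^0 + 5 = -1 + 5 = 4.
Assume s_m = -3^m + 5 for some m ≥ 0.
Then s_{m+1} = 3s_m − 10 = 3·(-3^m + 5) − 10 = -3^{m+1} + 15 − 10 = -3^{m+1} + 5.
So the formula holds for m+1, and by induction s_n = -3^n + 5 for all n ≥ 0.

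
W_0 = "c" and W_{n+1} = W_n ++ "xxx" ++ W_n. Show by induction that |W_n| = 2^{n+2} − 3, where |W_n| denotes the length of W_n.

Base case: |W_0| = 1, and 2^{0+2} − 3 = 1.
Assume |W_r| = 2^{r+2} − 3.
Then |W_{r+1}| = |W_r| + 3 + |W_r| = 2|W_r| + 3 = 2(2^{r+2} − 3) + 3 = 2^{r+3} − 6 + 3 = 2^{r+3} − 3.
So the formula holds for r+1, and by induction |W_n| = 2^{n+2} − 3 for all n ≥ 0.

|W_n| = 2^{n+2} − 3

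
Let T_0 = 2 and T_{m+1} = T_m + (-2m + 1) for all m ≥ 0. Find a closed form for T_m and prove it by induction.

Claim: T_m = -m^2 + 2m + 2.

Base case: T_0 = 2, and -0^2 + 2·0 + 2 = 2.
Assume T_k = -k^2 + 2k + 2.
Then T_{k+1} = T_k + (-2k + 1) = (-k^2 + 2k + 2) + (-2k + 1) = -k^2 + 3,
and -(k+1)^2 + 2·(k+1) + 2 = -k^2 + 3.
This completes the inductive step, so T_m = -m^2 + 2m + 2 for all m ≥ 0.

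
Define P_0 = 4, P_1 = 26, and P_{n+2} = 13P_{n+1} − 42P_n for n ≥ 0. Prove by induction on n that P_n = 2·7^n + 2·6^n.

Base cases: P_0 = 4 and 2·7^0 + 2·6^0 = 4; P_1 = 26 and 2·7^1 + 2·6^1 = 26.
Assume P_i = 2·7^i + 2·6^i for all 0 ≤ i ≤ j, where j ≥ 1.
Then P_{j+1} = 13P_j − 42P_{j−1} = 13·(2·7^j + 2·6^j) − 42·(2·7^{j−1} + 2·6^{j−1}) = 2·(13·7 − 42)7^{j−1} + 2·(13·6 − 42)6^{j−1} = 98·7^{j−1} + 72·6^{j−1} = 2·7^{j+1} + 2·6^{j+1}.
By strong induction, P_n = 2·7^n + 2·6^n for all n ≥ 0.

P_n = 2·7^n + 2·6^n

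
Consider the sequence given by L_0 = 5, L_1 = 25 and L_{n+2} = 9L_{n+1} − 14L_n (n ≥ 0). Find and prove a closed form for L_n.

Claim: L_n = 3·7^n + 2·2^n.

Base cases: L_0 = 5 and 3·7^0 + 2·2^0 = 5; L_1 = 25 and 3·7^1 + 2·2^1 = 25.
Assume L_j = 3·7^j + 2·2^j for all 0 ≤ j ≤ k, where k ≥ 1.
Then L_{k+1} = 9L_k − 14L_{k−1} = 9·(3·7^k + 2·2^k) − 14·(3·7^{k−1} + 2·2^{k−1}) = 3·(9·7 − 14)7^{k−1} + 2·(9·2 − 14)2^{k−1} = 147·7^{k−1} + 8·2^{k−1} = 3·7^{k+1} + 2·2^{k+1}.
By strong induction, L_n = 3·7^n + 2·2^n for all n ≥ 0.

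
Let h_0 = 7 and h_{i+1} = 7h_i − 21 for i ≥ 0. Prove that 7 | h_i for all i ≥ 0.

Base case: h_0 = 7 = 7·1, so 7 | h_0.
Assume 7 | h_k, so h_k = 7t for some integer t.
Then h_{k+1} = 7h_k − 21 = 7·(7t) − 21 = 7(7t − 3), so 7 | h_{k+1}.
This completes the inductive step, so 7 | h_i for all i ≥ 0.

7 | h_i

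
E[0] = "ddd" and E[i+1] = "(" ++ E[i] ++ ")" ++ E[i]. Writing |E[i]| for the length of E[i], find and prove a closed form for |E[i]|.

Claim: |E[i]| = 5·2^i − 2.

Base case: |E[0]| = 3, and 5·2^0 − 2 = 3.
Assume |E[k]| = 5·2^k − 2.
Then |E[k+1]| = 1 + |E[k]| + 1 + |E[k]| = 2|E[k]| + 2 = 2(5·2^k − 2) + 2 = 5·2^{k+1} − 4 + 2 = 5·2^{k+1} − 2.
This completes the inductive step, so |E[i]| = 5·2^i − 2 for all i ≥ 0.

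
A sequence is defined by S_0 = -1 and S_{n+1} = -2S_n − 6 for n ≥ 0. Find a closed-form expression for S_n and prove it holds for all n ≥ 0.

Claim: S_n = (-2)^n − 2.

Base case: S_0 = -1, and (-2)^0 − 2 = 1 − 2 = -1.
Assume S_m = (-2)^m − 2 for some m ≥ 0.
Then S_{m+1} = -2S_m − 6 = -2·((-2)^m − 2) − 6 = -2·(-2)^m + 4 − 6 = (-2)^{m+1} − 2.
Hence S_n = (-2)^n − 2 for every n ≥ 0, by induction.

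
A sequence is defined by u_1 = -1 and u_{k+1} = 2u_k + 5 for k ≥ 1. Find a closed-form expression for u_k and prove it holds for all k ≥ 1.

Claim: u_k = 2^{k+1} − 5.

Base case: u_1 = -1, and 2^{1+1} − 5 = 4 − 5 = -1.
Assume u_r = 2^{r+1} − 5 for some r ≥ 1.
Then u_{r+1} = 2u_r + 5 = 2·(2^{r+1} − 5) + 5 = 2^{r+2} − 10 + 5 = 2^{r+2} − 5.
Hence u_k = 2^{k+1} − 5 for every k ≥ 1, by induction.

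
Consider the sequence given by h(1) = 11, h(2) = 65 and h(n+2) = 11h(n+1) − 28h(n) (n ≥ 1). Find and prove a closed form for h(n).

Claim: h(n) = 4^n + 7^n.

Base cases: h(1) = 11 and 4^1 + 7^1 = 11; h(2) = 65 and 4^2 + 7^2 = 65.
Assume h(j) = 4^j + 7^j for all 1 ≤ j ≤ m, where m ≥ 2.
Then h(m+1) = 11h(m) − 28h(m−1) = 11·(4^m + 7^m) − 28·(4^{m−1} + 7^{m−1}) = (11·4 − 28)4^{m−1} + (11·7 − 28)7^{m−1} = 16·4^{m−1} + 49·7^{m−1} = 4^{m+1} + 7^{m+1}.
This completes the inductive step, so h(n) = 4^n + 7^n for all n ≥ 1.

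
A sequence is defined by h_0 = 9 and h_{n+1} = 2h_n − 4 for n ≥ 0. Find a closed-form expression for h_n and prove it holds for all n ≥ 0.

Claim: h_n = 5·2^n + 4.

Base case: h_0 = 9, and 5·2^0 + 4 = 5 + 4 = 9.
Assume h_k = 5·2^k + 4 for some k ≥ 0.
Then h_{k+1} = 2h_k − 4 = 2·(5·2^k + 4) − 4 = 10·2^k + 8 − 4 = 5·2^{k+1} + 4.
Hence h_n = 5·2^n + 4 for every n ≥ 0, by induction.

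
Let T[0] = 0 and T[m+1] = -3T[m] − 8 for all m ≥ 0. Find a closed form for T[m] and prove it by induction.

Claim: T[m] = 2·(-3)^m − 2.

Base case: T[0] = 0, and 2·(-3)^0 − 2 = 2 − 2 = 0.
Assume T[k] = 2·(-3)^k − 2 for some k ≥ 0.
Then T[k+1] = -3T[k] − 8 = -3·(2·(-3)^k − 2) − 8 = -6·(-3)^k + 6 − 8 = 2·(-3)^{k+1} − 2.
So the formula holds for k+1, and by induction T[m] = 2·(-3)^m − 2 for all m ≥ 0.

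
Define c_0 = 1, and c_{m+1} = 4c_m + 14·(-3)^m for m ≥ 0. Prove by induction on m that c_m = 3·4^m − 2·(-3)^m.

Base case: c_0 = 1, and 3·4^0 − 2·(-3)^0 = 3 − 2 = 1.
Assume c_r = 3·4^r − 2·(-3)^r for some r ≥ 0.
Then c_{r+1} = 4c_r + 14·(-3)^r = 4·(3·4^r − 2·(-3)^r) + 14·(-3)^r = 3·4^{r+1} − 8·(-3)^r + 14·(-3)^r = 3·4^{r+1} + 6·(-3)^r = 3·4^{r+1} − 2·(-3)^{r+1}.
Hence c_m = 3·4^m − 2·(-3)^m for every m ≥ 0, by induction.

c_m = 3·4^m − 2·(-3)^m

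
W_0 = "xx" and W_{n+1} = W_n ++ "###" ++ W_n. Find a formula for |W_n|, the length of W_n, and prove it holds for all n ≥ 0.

Claim: |W_n| = 5·2^n − 3.

Base case: |W_0| = 2, and 5·2^0 − 3 = 2.
Assume |W_k| = 5·2^k − 3.
Then |W_{k+1}| = |W_k| + 3 + |W_k| = 2|W_k| + 3 = 2(5·2^k − 3) + 3 = 5·2^{k+1} − 6 + 3 = 5·2^{k+1} − 3.
Hence |W_n| = 5·2^n − 3 for every n ≥ 0, by induction.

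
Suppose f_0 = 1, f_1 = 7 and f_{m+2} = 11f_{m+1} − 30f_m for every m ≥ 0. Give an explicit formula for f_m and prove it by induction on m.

Claim: f_m = -5^m + 2·6^m.

Base cases: f_0 = 1 and -5^0 + 2·6^0 = 1; f_1 = 7 and -5^1 + 2·6^1 = 7.
Assume f_j = -5^j + 2·6^j for all 0 ≤ j ≤ k, where k ≥ 1.
Then f_{k+1} = 11f_k − 30f_{k−1} = 11·(-5^k + 2·6^k) − 30·(-5^{k−1} + 2·6^{k−1}) = -(11·5 − 30)5^{k−1} + 2·(11·6 − 30)6^{k−1} = -25·5^{k−1} + 72·6^{k−1} = -5^{k+1} + 2·6^{k+1}.
By strong induction, f_m = -5^m + 2·6^m for all m ≥ 0.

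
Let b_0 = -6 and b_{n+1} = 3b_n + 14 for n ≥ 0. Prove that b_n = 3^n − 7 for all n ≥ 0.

Base case: b_0 = -6, and 3^0 − 7 = 1 − 7 = -6.
Assume b_r = 3^r − 7 for some r ≥ 0.
Then b_{r+1} = 3b_r + 14 = 3·(3^r − 7) + 14 = 3^{r+1} − 21 + 14 = 3^{r+1} − 7.
So the formula holds for r+1, and by induction b_n = 3^n − 7 for all n ≥ 0.

b_n = 3^n − 7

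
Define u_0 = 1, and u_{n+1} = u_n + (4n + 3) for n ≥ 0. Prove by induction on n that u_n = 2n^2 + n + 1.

Base case: u_0 = 1, and 2·0^2 + 0 + 1 = 1.
Assume u_m = 2m^2 + m + 1.
Then u_{m+1} = u_m + (4m + 3) = (2m^2 + m + 1) + (4m + 3) = 2m^2 + 5m + 4,
and 2·(m+1)^2 + (m+1) + 1 = 2m^2 + 5m + 4.
By induction, u_n = 2n^2 + n + 1 for all n ≥ 0.

u_n = 2n^2 + n + 1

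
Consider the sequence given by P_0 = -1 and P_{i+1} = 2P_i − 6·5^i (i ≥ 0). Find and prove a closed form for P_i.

Claim: P_i = 2^i − 2·5^i.

Base case: P_0 = -1, and 2^0 − 2·5^0 = 1 − 2 = -1.
Assume P_r = 2^r − 2·5^r for some r ≥ 0.
Then P_{r+1} = 2P_r − 6·5^r = 2·(2^r − 2·5^r) − 6·5^r = 2^{r+1} − 4·5^r − 6·5^r = 2^{r+1} − 10·5^r = 2^{r+1} − 2·5^{r+1}.
By induction, P_i = 2^i − 2·5^i for all i ≥ 0.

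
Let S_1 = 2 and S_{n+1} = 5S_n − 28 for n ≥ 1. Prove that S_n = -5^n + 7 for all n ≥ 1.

Base case: S_1 = 2, and -5^1 + 7 = -5 + 7 = 2.
Assume S_j = -5^j + 7 for some j ≥ 1.
Then S_{j+1} = 5S_j − 28 = 5·(-5^j + 7) − 28 = -5^{j+1} + 35 − 28 = -5^{j+1} + 7.
So the formula holds for j+1, and by induction S_n = -5^n + 7 for all n ≥ 1.

S_n = -5^n + 7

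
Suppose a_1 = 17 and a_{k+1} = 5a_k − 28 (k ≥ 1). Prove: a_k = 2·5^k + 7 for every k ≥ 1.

Base case: a_1 = 17, and 2·5^1 + 7 = 10 + 7 = 17.
Assume a_m = 2·5^m + 7 for some m ≥ 1.
Then a_{m+1} = 5a_m − 28 = 5·(2·5^m + 7) − 28 = 10·5^m + 35 − 28 = 2·5^{m+1} + 7.
This completes the inductive step, so a_k = 2·5^k + 7 for all k ≥ 1.

a_k = 2·5^k + 7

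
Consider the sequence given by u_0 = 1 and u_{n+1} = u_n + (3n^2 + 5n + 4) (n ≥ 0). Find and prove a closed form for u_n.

Claim: u_n = n^3 + n^2 + 2n + 1.

Base case: u_0 = 1, and 0^3 + 0^2 + 2·0 + 1 = 1.
Assume u_j = j^3 + j^2 + 2j + 1.
Then u_{j+1} = u_j + (3j^2 + 5j + 4) = (j^3 + j^2 + 2j + 1) + (3j^2 + 5j + 4) = j^3 + 4j^2 + 7j + 5,
and (j+1)^3 + (j+1)^2 + 2·(j+1) + 1 = j^3 + 4j^2 + 7j + 5.
By induction, u_n = n^3 + n^2 + 2n + 1 for all n ≥ 0.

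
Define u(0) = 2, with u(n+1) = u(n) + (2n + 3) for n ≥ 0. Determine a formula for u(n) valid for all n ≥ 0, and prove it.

Claim: u(n) = n^2 + 2n + 2.

Base case: u(0) = 2, and 0^2 + 2·0 + 2 = 2.
Assume u(j) = j^2 + 2j + 2.
Then u(j+1) = u(j) + (2j + 3) = (j^2 + 2j + 2) + (2j + 3) = j^2 + 4j + 5,
and (j+1)^2 + 2·(j+1) + 2 = j^2 + 4j + 5.
By induction, u(n) = n^2 + 2n + 2 for all n ≥ 0.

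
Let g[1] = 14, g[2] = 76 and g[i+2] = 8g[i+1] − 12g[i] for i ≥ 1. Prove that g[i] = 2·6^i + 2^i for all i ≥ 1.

Base cases: g[1] = 14 and 2·6^1 + 2^1 = 14; g[2] = 76 and 2·6^2 + 2^2 = 76.
Assume g[j] = 2·6^j + 2^j for all 1 ≤ j ≤ m, where m ≥ 2.
Then g[m+1] = 8g[m] − 12g[m−1] = 8·(2·6^m + 2^m) − 12·(2·6^{m−1} + 2^{m−1}) = 2·(8·6 − 12)6^{m−1} + (8·2 − 12)2^{m−1} = 72·6^{m−1} + 4·2^{m−1} = 2·6^{m+1} + 2^{m+1}.
This completes the inductive step, so g[i] = 2·6^i + 2^i for all i ≥ 1.

g[i] = 2·6^i + 2^i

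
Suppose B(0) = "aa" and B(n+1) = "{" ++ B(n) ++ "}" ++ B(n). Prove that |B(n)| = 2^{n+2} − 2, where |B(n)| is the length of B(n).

Base case: |B(0)| = 2, and 2^{0+2} − 2 = 2.
Assume |B(k)| = 2^{k+2} − 2.
Then |B(k+1)| = 1 + |B(k)| + 1 + |B(k)| = 2|B(k)| + 2 = 2(2^{k+2} − 2) + 2 = 2^{k+3} − 4 + 2 = 2^{k+3} − 2.
So the formula holds for k+1, and by induction |B(n)| = 2^{n+2} − 2 for all n ≥ 0.

|B(n)| = 2^{n+2} − 2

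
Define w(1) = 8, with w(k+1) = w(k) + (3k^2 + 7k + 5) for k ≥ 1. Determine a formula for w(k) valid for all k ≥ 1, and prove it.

Claim: w(k) = k^3 + 2k^2 + 2k + 3.

Base case: w(1) = 8, and 1^3 + 2·1^2 + 2·1 + 3 = 8.
Assume w(m) = m^3 + 2m^2 + 2m + 3.
Then w(m+1) = w(m) + (3m^2 + 7m + 5) = (m^3 + 2m^2 + 2m + 3) + (3m^2 + 7m + 5) = m^3 + 5m^2 + 9m + 8,
and (m+1)^3 + 2·(m+1)^2 + 2·(m+1) + 3 = m^3 + 5m^2 + 9m + 8.
Hence w(k) = k^3 + 2k^2 + 2k + 3 for every k ≥ 1, by induction.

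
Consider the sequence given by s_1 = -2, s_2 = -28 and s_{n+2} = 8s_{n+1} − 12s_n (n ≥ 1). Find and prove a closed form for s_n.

Claim: s_n = 2·2^n − 6^n.

Base cases: s_1 = -2 and 2·2^1 − 6^1 = -2; s_2 = -28 and 2·2^2 − 6^2 = -28.
Assume s_j = 2·2^j − 6^j for all 1 ≤ j ≤ k, where k ≥ 2.
Then s_{k+1} = 8s_k − 12s_{k−1} = 8·(2·2^k − 6^k) − 12·(2·2^{k−1} − 6^{k−1}) = 2·(8·2 − 12)2^{k−1} − (8·6 − 12)6^{k−1} = 8·2^{k−1} − 36·6^{k−1} = 2·2^{k+1} − 6^{k+1}.
Hence s_n = 2·2^n − 6^n for every n ≥ 1, by strong induction.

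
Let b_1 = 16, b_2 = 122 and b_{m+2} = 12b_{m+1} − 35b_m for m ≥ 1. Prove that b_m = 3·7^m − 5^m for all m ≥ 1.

Base cases: b_1 = 16 and 3·7^1 − 5^1 = 16; b_2 = 122 and 3·7^2 − 5^2 = 122.
Assume b_i = 3·7^i − 5^i for all 1 ≤ i ≤ j, where j ≥ 2.
Then b_{j+1} = 12b_j − 35b_{j−1} = 12·(3·7^j − 5^j) − 35·(3·7^{j−1} − 5^{j−1}) = 3·(12·7 − 35)7^{j−1} − (12·5 − 35)5^{j−1} = 147·7^{j−1} − 25·5^{j−1} = 3·7^{j+1} − 5^{j+1}.
This completes the inductive step, so b_m = 3·7^m − 5^m for all m ≥ 1.

b_m = 3·7^m − 5^m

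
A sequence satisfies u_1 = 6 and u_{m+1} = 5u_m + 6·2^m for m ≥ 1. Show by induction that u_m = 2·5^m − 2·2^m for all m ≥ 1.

Base case: u_1 = 6, and 2·5^1 − 2·2^1 = 10 − 4 = 6.
Assume u_r = 2·5^r − 2·2^r for some r ≥ 1.
Then u_{r+1} = 5u_r + 6·2^r = 5·(2·5^r − 2·2^r) + 6·2^r = 2·5^{r+1} − 10·2^r + 6·2^r = 2·5^{r+1} − 4·2^r = 2·5^{r+1} − 2·2^{r+1}.
By induction, u_m = 2·5^m − 2·2^m for all m ≥ 1.

u_m = 2·5^m − 2·2^m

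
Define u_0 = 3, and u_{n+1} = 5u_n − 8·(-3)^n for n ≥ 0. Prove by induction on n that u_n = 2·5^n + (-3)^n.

Base case: u_0 = 3, and 2·5^0 + (-3)^0 = 2 + 1 = 3.
Assume u_j = 2·5^j + (-3)^j for some j ≥ 0.
Then u_{j+1} = 5u_j − 8·(-3)^j = 5·(2·5^j + (-3)^j) − 8·(-3)^j = 2·5^{j+1} + 5·(-3)^j − 8·(-3)^j = 2·5^{j+1} − 3·(-3)^j = 2·5^{j+1} + (-3)^{j+1}.
Hence u_n = 2·5^n + (-3)^n for every n ≥ 0, by induction.

u_n = 2·5^n + (-3)^n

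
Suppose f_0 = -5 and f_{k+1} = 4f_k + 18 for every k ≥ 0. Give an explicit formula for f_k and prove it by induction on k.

Claim: f_k = 4^k − 6.

Base case: f_0 = -5, and 4^0 − 6 = 1 − 6 = -5.
Assume f_r = 4^r − 6 for some r ≥ 0.
Then f_{r+1} = 4f_r + 18 = 4·(4^r − 6) + 18 = 4^{r+1} − 24 + 18 = 4^{r+1} − 6.
By induction, f_k = 4^k − 6 for all k ≥ 0.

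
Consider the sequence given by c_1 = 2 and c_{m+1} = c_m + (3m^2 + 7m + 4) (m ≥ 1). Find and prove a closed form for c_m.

Claim: c_m = m^3 + 2m^2 + m − 2.

Base case: c_1 = 2, and 1^3 + 2·1^2 + 1 − 2 = 2.
Assume c_r = r^3 + 2r^2 + r − 2.
Then c_{r+1} = c_r + (3r^2 + 7r + 4) = (r^3 + 2r^2 + r − 2) + (3r^2 + 7r + 4) = r^3 + 5r^2 + 8r + 2,
and (r+1)^3 + 2·(r+1)^2 + (r+1) − 2 = r^3 + 5r^2 + 8r + 2.
This completes the inductive step, so c_m = m^3 + 2m^2 + m − 2 for all m ≥ 1.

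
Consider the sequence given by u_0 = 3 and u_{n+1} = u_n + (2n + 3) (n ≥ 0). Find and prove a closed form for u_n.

Claim: u_n = n^2 + 2n + 3.

Base case: u_0 = 3, and 0^2 + 2·0 + 3 = 3.
Assume u_r = r^2 + 2r + 3.
Then u_{r+1} = u_r + (2r + 3) = (r^2 + 2r + 3) + (2r + 3) = r^2 + 4r + 6,
and (r+1)^2 + 2·(r+1) + 3 = r^2 + 4r + 6.
By induction, u_n = n^2 + 2n + 3 for all n ≥ 0.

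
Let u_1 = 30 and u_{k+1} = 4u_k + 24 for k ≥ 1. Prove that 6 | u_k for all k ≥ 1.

Base case: u_1 = 30 = 6·5, so 6 | u_1.
Assume 6 | u_j, so u_j = 6t for some integer t.
Then u_{j+1} = 4u_j + 24 = 4·(6t) + 24 = 6(4t + 4), so 6 | u_{j+1}.
This completes the inductive step, so 6 | u_k for all k ≥ 1.

6 | u_k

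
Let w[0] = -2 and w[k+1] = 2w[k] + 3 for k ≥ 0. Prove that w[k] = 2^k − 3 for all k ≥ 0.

Base case: w[0] = -2, and 2^0 − 3 = 1 − 3 = -2.
Assume w[j] = 2^j − 3 for some j ≥ 0.
Then w[j+1] = 2w[j] + 3 = 2·(2^j − 3) + 3 = 2^{j+1} − 6 + 3 = 2^{j+1} − 3.
This completes the inductive step, so w[k] = 2^k − 3 for all k ≥ 0.

w[k] = 2^k − 3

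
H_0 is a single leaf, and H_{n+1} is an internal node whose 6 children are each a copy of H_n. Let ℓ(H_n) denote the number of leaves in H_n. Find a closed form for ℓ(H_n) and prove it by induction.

Claim: ℓ(H_n) = 6^n.

Base case: ℓ(H_0) = 1, and 6^0 = 1.
Assume ℓ(H_j) = 6^j.
Then ℓ(H_{j+1}) = 6·ℓ(H_j) = 6·6^j = 6^{j+1}.
This completes the inductive step, so ℓ(H_n) = 6^n for all n ≥ 0.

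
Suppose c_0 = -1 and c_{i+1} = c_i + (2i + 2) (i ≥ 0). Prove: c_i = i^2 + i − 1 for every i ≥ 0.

Base case: c_0 = -1, and 0^2 + 0 − 1 = -1.
Assume c_m = m^2 + m − 1.
Then c_{m+1} = c_m + (2m + 2) = (m^2 + m − 1) + (2m + 2) = m^2 + 3m + 1,
and (m+1)^2 + (m+1) − 1 = m^2 + 3m + 1.
By induction, c_i = i^2 + i − 1 for all i ≥ 0.

c_i = i^2 + i − 1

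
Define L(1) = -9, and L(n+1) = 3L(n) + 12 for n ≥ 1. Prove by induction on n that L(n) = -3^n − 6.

Base case: L(1) = -9, and -3^1 − 6 = -3 − 6 = -9.
Assume L(k) = -3^k − 6 for some k ≥ 1.
Then L(k+1) = 3L(k) + 12 = 3·(-3^k − 6) + 12 = -3^{k+1} − 18 + 12 = -3^{k+1} − 6.
By induction, L(n) = -3^n − 6 for all n ≥ 1.

L(n) = -3^n − 6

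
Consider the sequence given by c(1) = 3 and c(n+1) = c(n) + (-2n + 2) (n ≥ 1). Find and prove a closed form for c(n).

Claim: c(n) = -n^2 + 3n + 1.

Base case: c(1) = 3, and -1^2 + 3·1 + 1 = 3.
Assume c(r) = -r^2 + 3r + 1.
Then c(r+1) = c(r) + (-2r + 2) = (-r^2 + 3r + 1) + (-2r + 2) = -r^2 + r + 3,
and -(r+1)^2 + 3·(r+1) + 1 = -r^2 + r + 3.
This completes the inductive step, so c(n) = -n^2 + 3n + 1 for all n ≥ 1.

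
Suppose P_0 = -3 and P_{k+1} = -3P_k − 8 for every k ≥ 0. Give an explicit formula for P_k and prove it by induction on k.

Claim: P_k = -(-3)^k − 2.

Base case: P_0 = -3, and -(-3)^0 − 2 = -1 − 2 = -3.
Assume P_j = -(-3)^j − 2 for some j ≥ 0.
Then P_{j+1} = -3P_j − 8 = -3·(-(-3)^j − 2) − 8 = 3·(-3)^j + 6 − 8 = -(-3)^{j+1} − 2.
By induction, P_k = -(-3)^k − 2 for all k ≥ 0.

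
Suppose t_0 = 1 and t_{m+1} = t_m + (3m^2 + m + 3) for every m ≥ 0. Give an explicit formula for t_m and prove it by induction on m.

Claim: t_m = m^3 − m^2 + 3m + 1.

Base case: t_0 = 1, and 0^3 − 0^2 + 3·0 + 1 = 1.
Assume t_j = j^3 − j^2 + 3j + 1.
Then t_{j+1} = t_j + (3j^2 + j + 3) = (j^3 − j^2 + 3j + 1) + (3j^2 + j + 3) = j^3 + 2j^2 + 4j + 4,
and (j+1)^3 − (j+1)^2 + 3·(j+1) + 1 = j^3 + 2j^2 + 4j + 4.
By induction, t_m = m^3 − m^2 + 3m + 1 for all m ≥ 0.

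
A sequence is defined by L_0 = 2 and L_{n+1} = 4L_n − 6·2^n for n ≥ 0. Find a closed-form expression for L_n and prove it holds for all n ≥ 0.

Claim: L_n = -4^n + 3·2^n.

Base case: L_0 = 2, and -4^0 + 3·2^0 = -1 + 3 = 2.
Assume L_r = -4^r + 3·2^r for some r ≥ 0.
Then L_{r+1} = 4L_r − 6·2^r = 4·(-4^r + 3·2^r) − 6·2^r = -4^{r+1} + 12·2^r − 6·2^r = -4^{r+1} + 6·2^r = -4^{r+1} + 3·2^{r+1}.
Hence L_n = -4^n + 3·2^n for every n ≥ 0, by induction.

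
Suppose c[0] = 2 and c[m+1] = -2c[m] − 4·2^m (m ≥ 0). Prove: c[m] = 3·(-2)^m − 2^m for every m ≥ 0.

Base case: c[0] = 2, and 3·(-2)^0 − 2^0 = 3 − 1 = 2.
Assume c[j] = 3·(-2)^j − 2^j for some j ≥ 0.
Then c[j+1] = -2c[j] − 4·2^j = -2·(3·(-2)^j − 2^j) − 4·2^j = 3·(-2)^{j+1} + 2·2^j − 4·2^j = 3·(-2)^{j+1} − 2·2^j = 3·(-2)^{j+1} − 2^{j+1}.
So the formula holds for j+1, and by induction c[m] = 3·(-2)^m − 2^m for all m ≥ 0.

c[m] = 3·(-2)^m − 2^m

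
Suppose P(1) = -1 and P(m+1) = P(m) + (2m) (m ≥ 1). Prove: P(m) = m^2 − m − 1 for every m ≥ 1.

Base case: P(1) = -1, and 1^2 − 1 − 1 = -1.
Assume P(k) = k^2 − k − 1.
Then P(k+1) = P(k) + (2k) = (k^2 − k − 1) + (2k) = k^2 + k − 1,
and (k+1)^2 − (k+1) − 1 = k^2 + k − 1.
By induction, P(m) = m^2 − m − 1 for all m ≥ 1.

P(m) = m^2 − m − 1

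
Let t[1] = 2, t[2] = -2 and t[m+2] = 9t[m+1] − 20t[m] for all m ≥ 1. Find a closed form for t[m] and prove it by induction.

Claim: t[m] = 3·4^m − 2·5^m.

Base cases: t[1] = 2 and 3·4^1 − 2·5^1 = 2; t[2] = -2 and 3·4^2 − 2·5^2 = -2.
Assume t[i] = 3·4^i − 2·5^i for all 1 ≤ i ≤ j, where j ≥ 2.
Then t[j+1] = 9t[j] − 20t[j−1] = 9·(3·4^j − 2·5^j) − 20·(3·4^{j−1} − 2·5^{j−1}) = 3·(9·4 − 20)4^{j−1} − 2·(9·5 − 20)5^{j−1} = 48·4^{j−1} − 50·5^{j−1} = 3·4^{j+1} − 2·5^{j+1}.
This completes the inductive step, so t[m] = 3·4^m − 2·5^m for all m ≥ 1.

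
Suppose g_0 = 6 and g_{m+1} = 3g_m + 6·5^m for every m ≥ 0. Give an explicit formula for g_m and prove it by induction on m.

Claim: g_m = 3·3^m + 3·5^m.

Base case: g_0 = 6, and 3·3^0 + 3·5^0 = 3 + 3 = 6.
Assume g_k = 3·3^k + 3·5^k for some k ≥ 0.
Then g_{k+1} = 3g_k + 6·5^k = 3·(3·3^k + 3·5^k) + 6·5^k = 3·3^{k+1} + 9·5^k + 6·5^k = 3·3^{k+1} + 15·5^k = 3·3^{k+1} + 3·5^{k+1}.
This completes the inductive step, so g_m = 3·3^m + 3·5^m for all m ≥ 0.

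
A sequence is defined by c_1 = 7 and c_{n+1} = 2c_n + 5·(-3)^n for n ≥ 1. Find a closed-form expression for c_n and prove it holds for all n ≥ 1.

Claim: c_n = 2·2^n − (-3)^n.

Base case: c_1 = 7, and 2·2^1 − (-3)^1 = 4 + 3 = 7.
Assume c_k = 2·2^k − (-3)^k for some k ≥ 1.
Then c_{k+1} = 2c_k + 5·(-3)^k = 2·(2·2^k − (-3)^k) + 5·(-3)^k = 2·2^{k+1} − 2·(-3)^k + 5·(-3)^k = 2·2^{k+1} + 3·(-3)^k = 2·2^{k+1} − (-3)^{k+1}.
Hence c_n = 2·2^n − (-3)^n for every n ≥ 1, by induction.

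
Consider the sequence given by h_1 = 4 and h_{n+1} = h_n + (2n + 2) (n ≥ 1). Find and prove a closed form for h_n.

Claim: h_n = n^2 + n + 2.

Base case: h_1 = 4, and 1^2 + 1 + 2 = 4.
Assume h_m = m^2 + m + 2.
Then h_{m+1} = h_m + (2m + 2) = (m^2 + m + 2) + (2m + 2) = m^2 + 3m + 4,
and (m+1)^2 + (m+1) + 2 = m^2 + 3m + 4.
Hence h_n = n^2 + n + 2 for every n ≥ 1, by induction.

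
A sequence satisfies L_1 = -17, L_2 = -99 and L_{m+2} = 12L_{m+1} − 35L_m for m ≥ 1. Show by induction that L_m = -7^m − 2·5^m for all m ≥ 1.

Base cases: L_1 = -17 and -7^1 − 2·5^1 = -17; L_2 = -99 and -7^2 − 2·5^2 = -99.
Assume L_j = -7^j − 2·5^j for all 1 ≤ j ≤ r, where r ≥ 2.
Then L_{r+1} = 12L_r − 35L_{r−1} = 12·(-7^r − 2·5^r) − 35·(-7^{r−1} − 2·5^{r−1}) = -(12·7 − 35)7^{r−1} − 2·(12·5 − 35)5^{r−1} = -49·7^{r−1} − 50·5^{r−1} = -7^{r+1} − 2·5^{r+1}.
This completes the inductive step, so L_m = -7^m − 2·5^m for all m ≥ 1.

L_m = -7^m − 2·5^m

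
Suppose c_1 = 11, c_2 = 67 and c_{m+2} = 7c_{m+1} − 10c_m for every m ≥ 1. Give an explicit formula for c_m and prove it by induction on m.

Claim: c_m = 3·5^m − 2·2^m.

Base cases: c_1 = 11 and 3·5^1 − 2·2^1 = 11; c_2 = 67 and 3·5^2 − 2·2^2 = 67.
Assume c_j = 3·5^j − 2·2^j for all 1 ≤ j ≤ r, where r ≥ 2.
Then c_{r+1} = 7c_r − 10c_{r−1} = 7·(3·5^r − 2·2^r) − 10·(3·5^{r−1} − 2·2^{r−1}) = 3·(7·5 − 10)5^{r−1} − 2·(7·2 − 10)2^{r−1} = 75·5^{r−1} − 8·2^{r−1} = 3·5^{r+1} − 2·2^{r+1}.
This completes the inductive step, so c_m = 3·5^m − 2·2^m for all m ≥ 1.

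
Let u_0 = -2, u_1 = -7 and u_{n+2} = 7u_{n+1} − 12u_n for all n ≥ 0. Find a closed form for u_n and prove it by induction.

Claim: u_n = -3^n − 4^n.

Base cases: u_0 = -2 and -3^0 − 4^0 = -2; u_1 = -7 and -3^1 − 4^1 = -7.
Assume u_i = -3^i − 4^i for all 0 ≤ i ≤ j, where j ≥ 1.
Then u_{j+1} = 7u_j − 12u_{j−1} = 7·(-3^j − 4^j) − 12·(-3^{j−1} − 4^{j−1}) = -(7·3 − 12)3^{j−1} − (7·4 − 12)4^{j−1} = -9·3^{j−1} − 16·4^{j−1} = -3^{j+1} − 4^{j+1}.
By strong induction, u_n = -3^n − 4^n for all n ≥ 0.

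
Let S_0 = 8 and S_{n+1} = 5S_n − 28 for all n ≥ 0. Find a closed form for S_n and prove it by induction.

Claim: S_n = 5^n + 7.

Base case: S_0 = 8, and 5^0 + 7 = 1 + 7 = 8.
Assume S_r = 5^r + 7 for some r ≥ 0.
Then S_{r+1} = 5S_r − 28 = 5·(5^r + 7) − 28 = 5^{r+1} + 35 − 28 = 5^{r+1} + 7.
Hence S_n = 5^n + 7 for every n ≥ 0, by induction.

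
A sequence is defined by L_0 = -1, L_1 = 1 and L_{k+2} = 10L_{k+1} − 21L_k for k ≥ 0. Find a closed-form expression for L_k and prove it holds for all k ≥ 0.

Claim: L_k = 7^k − 2·3^k.

Base cases: L_0 = -1 and 7^0 − 2·3^0 = -1; L_1 = 1 and 7^1 − 2·3^1 = 1.
Assume L_j = 7^j − 2·3^j for all 0 ≤ j ≤ m, where m ≥ 1.
Then L_{m+1} = 10L_m − 21L_{m−1} = 10·(7^m − 2·3^m) − 21·(7^{m−1} − 2·3^{m−1}) = (10·7 − 21)7^{m−1} − 2·(10·3 − 21)3^{m−1} = 49·7^{m−1} − 18·3^{m−1} = 7^{m+1} − 2·3^{m+1}.
Hence L_k = 7^k − 2·3^k for every k ≥ 0, by strong induction.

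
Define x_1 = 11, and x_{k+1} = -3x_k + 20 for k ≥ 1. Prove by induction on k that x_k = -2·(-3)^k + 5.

Base case: x_1 = 11, and -2·(-3)^1 + 5 = 6 + 5 = 11.
Assume x_j = -2·(-3)^j + 5 for some j ≥ 1.
Then x_{j+1} = -3x_j + 20 = -3·(-2·(-3)^j + 5) + 20 = 6·(-3)^j − 15 + 20 = -2·(-3)^{j+1} + 5.
Hence x_k = -2·(-3)^k + 5 for every k ≥ 1, by induction.

x_k = -2·(-3)^k + 5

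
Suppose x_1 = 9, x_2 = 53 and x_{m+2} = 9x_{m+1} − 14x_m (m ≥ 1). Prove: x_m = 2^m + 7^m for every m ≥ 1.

Base cases: x_1 = 9 and 2^1 + 7^1 = 9; x_2 = 53 and 2^2 + 7^2 = 53.
Assume x_i = 2^i + 7^i for all 1 ≤ i ≤ j, where j ≥ 2.
Then x_{j+1} = 9x_j − 14x_{j−1} = 9·(2^j + 7^j) − 14·(2^{j−1} + 7^{j−1}) = (9·2 − 14)2^{j−1} + (9·7 − 14)7^{j−1} = 4·2^{j−1} + 49·7^{j−1} = 2^{j+1} + 7^{j+1}.
By strong induction, x_m = 2^m + 7^m for all m ≥ 1.

x_m = 2^m + 7^m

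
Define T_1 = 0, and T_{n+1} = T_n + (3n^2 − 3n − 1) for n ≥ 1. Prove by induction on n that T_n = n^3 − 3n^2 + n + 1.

Base case: T_1 = 0, and 1^3 − 3·1^2 + 1 + 1 = 0.
Assume T_r = r^3 − 3r^2 + r + 1.
Then T_{r+1} = T_r + (3r^2 − 3r − 1) = (r^3 − 3r^2 + r + 1) + (3r^2 − 3r − 1) = r^3 − 2r,
and (r+1)^3 − 3·(r+1)^2 + (r+1) + 1 = r^3 − 2r.
By induction, T_n = n^3 − 3n^2 + n + 1 for all n ≥ 1.

T_n = n^3 − 3n^2 + n + 1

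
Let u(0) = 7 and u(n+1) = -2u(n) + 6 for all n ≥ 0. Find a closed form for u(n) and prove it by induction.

Claim: u(n) = 5·(-2)^n + 2.

Base case: u(0) = 7, and 5·(-2)^0 + 2 = 5 + 2 = 7.
Assume u(m) = 5·(-2)^m + 2 for some m ≥ 0.
Then u(m+1) = -2u(m) + 6 = -2·(5·(-2)^m + 2) + 6 = -10·(-2)^m − 4 + 6 = 5·(-2)^{m+1} + 2.
By induction, u(n) = 5·(-2)^n + 2 for all n ≥ 0.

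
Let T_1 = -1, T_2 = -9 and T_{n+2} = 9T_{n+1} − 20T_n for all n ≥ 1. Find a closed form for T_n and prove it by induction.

Claim: T_n = -5^n + 4^n.

Base cases: T_1 = -1 and -5^1 + 4^1 = -1; T_2 = -9 and -5^2 + 4^2 = -9.
Assume T_j = -5^j + 4^j for all 1 ≤ j ≤ r, where r ≥ 2.
Then T_{r+1} = 9T_r − 20T_{r−1} = 9·(-5^r + 4^r) − 20·(-5^{r−1} + 4^{r−1}) = -(9·5 − 20)5^{r−1} + (9·4 − 20)4^{r−1} = -25·5^{r−1} + 16·4^{r−1} = -5^{r+1} + 4^{r+1}.
This completes the inductive step, so T_n = -5^n + 4^n for all n ≥ 1.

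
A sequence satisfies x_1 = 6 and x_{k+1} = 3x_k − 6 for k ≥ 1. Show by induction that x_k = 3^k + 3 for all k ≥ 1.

Base case: x_1 = 6, and 3^1 + 3 = 3 + 3 = 6.
Assume x_m = 3^m + 3 for some m ≥ 1.
Then x_{m+1} = 3x_m − 6 = 3·(3^m + 3) − 6 = 3^{m+1} + 9 − 6 = 3^{m+1} + 3.
So the formula holds for m+1, and by induction x_k = 3^k + 3 for all k ≥ 1.

x_k = 3^k + 3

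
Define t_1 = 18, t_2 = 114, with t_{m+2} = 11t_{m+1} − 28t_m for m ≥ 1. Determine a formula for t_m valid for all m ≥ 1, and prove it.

Claim: t_m = 2·7^m + 4^m.

Base cases: t_1 = 18 and 2·7^1 + 4^1 = 18; t_2 = 114 and 2·7^2 + 4^2 = 114.
Assume t_j = 2·7^j + 4^j for all 1 ≤ j ≤ k, where k ≥ 2.
Then t_{k+1} = 11t_k − 28t_{k−1} = 11·(2·7^k + 4^k) − 28·(2·7^{k−1} + 4^{k−1}) = 2·(11·7 − 28)7^{k−1} + (11·4 − 28)4^{k−1} = 98·7^{k−1} + 16·4^{k−1} = 2·7^{k+1} + 4^{k+1}.
So the formula holds for k+1, and by strong induction t_m = 2·7^m + 4^m for all m ≥ 1.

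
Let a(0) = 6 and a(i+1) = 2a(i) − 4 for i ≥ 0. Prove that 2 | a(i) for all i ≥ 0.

Base case: a(0) = 6 = 2·3, so 2 | a(0).
Assume 2 | a(j), so a(j) = 2t for some integer t.
Then a(j+1) = 2a(j) − 4 = 2·(2t) − 4 = 2(2t − 2), so 2 | a(j+1).
So the property holds for j+1, and by induction 2 | a(i) for all i ≥ 0.

2 | a(i)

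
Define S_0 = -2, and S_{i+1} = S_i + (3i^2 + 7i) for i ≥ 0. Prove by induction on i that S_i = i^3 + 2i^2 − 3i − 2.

Base case: S_0 = -2, and 0^3 + 2·0^2 − 3·0 − 2 = -2.
Assume S_r = r^3 + 2r^2 − 3r − 2.
Then S_{r+1} = S_r + (3r^2 + 7r) = (r^3 + 2r^2 − 3r − 2) + (3r^2 + 7r) = r^3 + 5r^2 + 4r − 2,
and (r+1)^3 + 2·(r+1)^2 − 3·(r+1) − 2 = r^3 + 5r^2 + 4r − 2.
This completes the inductive step, so S_i = i^3 + 2i^2 − 3i − 2 for all i ≥ 0.

S_i = i^3 + 2i^2 − 3i − 2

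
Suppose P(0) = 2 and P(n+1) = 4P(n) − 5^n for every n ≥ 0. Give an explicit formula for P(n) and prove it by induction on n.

Claim: P(n) = 3·4^n − 5^n.

Base case: P(0) = 2, and 3·4^0 − 5^0 = 3 − 1 = 2.
Assume P(m) = 3·4^m − 5^m for some m ≥ 0.
Then P(m+1) = 4P(m) − 5^m = 4·(3·4^m − 5^m) − 5^m = 3·4^{m+1} − 4·5^m − 5^m = 3·4^{m+1} − 5·5^m = 3·4^{m+1} − 5^{m+1}.
So the formula holds for m+1, and by induction P(n) = 3·4^n − 5^n for all n ≥ 0.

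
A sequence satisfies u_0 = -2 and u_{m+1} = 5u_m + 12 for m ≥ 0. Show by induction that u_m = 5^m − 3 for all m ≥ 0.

Base case: u_0 = -2, and 5^0 − 3 = 1 − 3 = -2.
Assume u_j = 5^j − 3 for some j ≥ 0.
Then u_{j+1} = 5u_j + 12 = 5·(5^j − 3) + 12 = 5^{j+1} − 15 + 12 = 5^{j+1} − 3.
Hence u_m = 5^m − 3 for every m ≥ 0, by induction.

u_m = 5^m − 3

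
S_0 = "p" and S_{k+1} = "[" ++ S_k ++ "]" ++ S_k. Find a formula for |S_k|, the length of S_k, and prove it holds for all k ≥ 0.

Claim: |S_k| = 3·2^k − 2.

Base case: |S_0| = 1, and 3·2^0 − 2 = 1.
Assume |S_j| = 3·2^j − 2.
Then |S_{j+1}| = 1 + |S_j| + 1 + |S_j| = 2|S_j| + 2 = 2(3·2^j − 2) + 2 = 3·2^{j+1} − 4 + 2 = 3·2^{j+1} − 2.
So the formula holds for j+1, and by induction |S_k| = 3·2^k − 2 for all k ≥ 0.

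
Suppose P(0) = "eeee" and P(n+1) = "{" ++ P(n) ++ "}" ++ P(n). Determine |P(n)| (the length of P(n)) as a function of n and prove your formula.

Claim: |P(n)| = 6·2^n − 2.

Base case: |P(0)| = 4, and 6·2^0 − 2 = 4.
Assume |P(m)| = 6·2^m − 2.
Then |P(m+1)| = 1 + |P(m)| + 1 + |P(m)| = 2|P(m)| + 2 = 2(6·2^m − 2) + 2 = 6·2^{m+1} − 4 + 2 = 6·2^{m+1} − 2.
So the formula holds for m+1, and by induction |P(n)| = 6·2^n − 2 for all n ≥ 0.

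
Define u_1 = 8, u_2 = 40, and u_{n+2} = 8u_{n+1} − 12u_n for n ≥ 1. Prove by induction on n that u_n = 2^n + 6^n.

Base cases: u_1 = 8 and 2^1 + 6^1 = 8; u_2 = 40 and 2^2 + 6^2 = 40.
Assume u_i = 2^i + 6^i for all 1 ≤ i ≤ j, where j ≥ 2.
Then u_{j+1} = 8u_j − 12u_{j−1} = 8·(2^j + 6^j) − 12·(2^{j−1} + 6^{j−1}) = (8·2 − 12)2^{j−1} + (8·6 − 12)6^{j−1} = 4·2^{j−1} + 36·6^{j−1} = 2^{j+1} + 6^{j+1}.
By strong induction, u_n = 2^n + 6^n for all n ≥ 1.

u_n = 2^n + 6^n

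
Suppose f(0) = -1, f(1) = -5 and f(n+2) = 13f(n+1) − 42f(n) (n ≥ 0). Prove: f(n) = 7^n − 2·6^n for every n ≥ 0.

Base cases: f(0) = -1 and 7^0 − 2·6^0 = -1; f(1) = -5 and 7^1 − 2·6^1 = -5.
Assume f(j) = 7^j − 2·6^j for all 0 ≤ j ≤ m, where m ≥ 1.
Then f(m+1) = 13f(m) − 42f(m−1) = 13·(7^m − 2·6^m) − 42·(7^{m−1} − 2·6^{m−1}) = (13·7 − 42)7^{m−1} − 2·(13·6 − 42)6^{m−1} = 49·7^{m−1} − 72·6^{m−1} = 7^{m+1} − 2·6^{m+1}.
Hence f(n) = 7^n − 2·6^n for every n ≥ 0, by strong induction.

f(n) = 7^n − 2·6^n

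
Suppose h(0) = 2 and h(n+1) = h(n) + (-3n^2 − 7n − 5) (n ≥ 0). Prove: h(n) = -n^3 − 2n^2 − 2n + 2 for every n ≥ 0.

Base case: h(0) = 2, and -0^3 − 2·0^2 − 2·0 + 2 = 2.
Assume h(k) = -k^3 − 2k^2 − 2k + 2.
Then h(k+1) = h(k) + (-3k^2 − 7k − 5) = (-k^3 − 2k^2 − 2k + 2) + (-3k^2 − 7k − 5) = -k^3 − 5k^2 − 9k − 3,
and -(k+1)^3 − 2·(k+1)^2 − 2·(k+1) + 2 = -k^3 − 5k^2 − 9k − 3.
By induction, h(n) = -n^3 − 2n^2 − 2n + 2 for all n ≥ 0.

h(n) = -n^3 − 2n^2 − 2n + 2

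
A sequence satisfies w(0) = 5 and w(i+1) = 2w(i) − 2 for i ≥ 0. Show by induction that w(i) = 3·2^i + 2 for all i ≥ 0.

Base case: w(0) = 5, and 3·2^0 + 2 = 3 + 2 = 5.
Assume w(m) = 3·2^m + 2 for some m ≥ 0.
Then w(m+1) = 2w(m) − 2 = 2·(3·2^m + 2) − 2 = 6·2^m + 4 − 2 = 3·2^{m+1} + 2.
This completes the inductive step, so w(i) = 3·2^i + 2 for all i ≥ 0.

w(i) = 3·2^i + 2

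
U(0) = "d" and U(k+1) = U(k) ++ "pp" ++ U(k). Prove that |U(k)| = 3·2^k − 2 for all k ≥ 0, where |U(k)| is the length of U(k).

Base case: |U(0)| = 1, and 3·2^0 − 2 = 1.
Assume |U(j)| = 3·2^j − 2.
Then |U(j+1)| = |U(j)| + 2 + |U(j)| = 2|U(j)| + 2 = 2(3·2^j − 2) + 2 = 3·2^{j+1} − 4 + 2 = 3·2^{j+1} − 2.
So the formula holds for j+1, and by induction |U(k)| = 3·2^k − 2 for all k ≥ 0.

|U(k)| = 3·2^k − 2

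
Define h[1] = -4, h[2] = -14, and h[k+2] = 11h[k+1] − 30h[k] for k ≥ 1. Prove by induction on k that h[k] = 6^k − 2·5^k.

Base cases: h[1] = -4 and 6^1 − 2·5^1 = -4; h[2] = -14 and 6^2 − 2·5^2 = -14.
Assume h[j] = 6^j − 2·5^j for all 1 ≤ j ≤ r, where r ≥ 2.
Then h[r+1] = 11h[r] − 30h[r−1] = 11·(6^r − 2·5^r) − 30·(6^{r−1} − 2·5^{r−1}) = (11·6 − 30)6^{r−1} − 2·(11·5 − 30)5^{r−1} = 36·6^{r−1} − 50·5^{r−1} = 6^{r+1} − 2·5^{r+1}.
Hence h[k] = 6^k − 2·5^k for every k ≥ 1, by strong induction.

h[k] = 6^k − 2·5^k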